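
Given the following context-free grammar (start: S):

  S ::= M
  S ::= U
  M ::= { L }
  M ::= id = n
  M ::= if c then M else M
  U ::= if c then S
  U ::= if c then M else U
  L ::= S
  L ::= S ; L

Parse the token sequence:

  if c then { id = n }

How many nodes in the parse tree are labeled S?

[S [U if c then [S [M { [L [S [M id = n]]] }]]]]

3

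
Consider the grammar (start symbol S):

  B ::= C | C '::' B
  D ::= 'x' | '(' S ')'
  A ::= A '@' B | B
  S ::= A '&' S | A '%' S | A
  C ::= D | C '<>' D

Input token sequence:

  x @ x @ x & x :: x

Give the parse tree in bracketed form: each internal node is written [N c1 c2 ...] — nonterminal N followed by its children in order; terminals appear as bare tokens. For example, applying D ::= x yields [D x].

S
A & S
A @ B & S
A @ B @ B & S
B @ B @ B & S
C @ B @ B & S
D @ B @ B & S
x @ B @ B & S
x @ C @ B & S
x @ D @ B & S
x @ x @ B & S
x @ x @ C & S
x @ x @ D & S
x @ x @ x & S
x @ x @ x & A
x @ x @ x & B
x @ x @ x & C :: B
x @ x @ x & D :: B
x @ x @ x & x :: B
x @ x @ x & x :: C
x @ x @ x & x :: D
x @ x @ x & x :: x

[S [A [A [A [B [C [D x]]]] @ [B [C [D x]]]] @ [B [C [D x]]]] & [S [A [B [C [D x]] :: [B [C [D x]]]]]]]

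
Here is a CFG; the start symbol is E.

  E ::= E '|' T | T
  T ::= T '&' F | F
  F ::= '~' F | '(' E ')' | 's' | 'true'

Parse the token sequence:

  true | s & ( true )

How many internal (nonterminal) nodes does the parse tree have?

[E [E [T [F true]]] | [T [T [F s]] & [F ( [E [T [F true]]] )]]]

11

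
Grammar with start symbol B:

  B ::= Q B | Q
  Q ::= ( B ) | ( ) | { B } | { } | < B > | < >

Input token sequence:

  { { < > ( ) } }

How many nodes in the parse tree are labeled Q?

[B [Q { [B [Q { [B [Q < >] [B [Q ( )]]] }]] }]]

4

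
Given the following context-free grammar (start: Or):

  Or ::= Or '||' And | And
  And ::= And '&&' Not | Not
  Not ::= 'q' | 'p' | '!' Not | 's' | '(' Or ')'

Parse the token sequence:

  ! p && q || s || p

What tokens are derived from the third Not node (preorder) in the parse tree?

[Or [Or [Or [And [And [Not ! [Not p]]] && [Not q]]] || [And [Not s]]] || [And [Not p]]]

q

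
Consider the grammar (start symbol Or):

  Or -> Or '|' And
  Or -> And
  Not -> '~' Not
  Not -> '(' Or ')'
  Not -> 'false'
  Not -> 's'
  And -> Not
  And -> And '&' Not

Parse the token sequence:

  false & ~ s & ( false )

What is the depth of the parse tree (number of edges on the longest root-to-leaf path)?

6

[Or [And [And [And [Not false]] & [Not ~ [Not s]]] & [Not ( [Or [And [Not false]]] )]]]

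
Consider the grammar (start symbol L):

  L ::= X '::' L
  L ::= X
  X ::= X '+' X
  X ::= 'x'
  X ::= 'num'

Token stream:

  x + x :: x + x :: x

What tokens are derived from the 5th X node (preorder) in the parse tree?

x

[L [X [X x] + [X x]] :: [L [X [X x] + [X x]] :: [L [X x]]]]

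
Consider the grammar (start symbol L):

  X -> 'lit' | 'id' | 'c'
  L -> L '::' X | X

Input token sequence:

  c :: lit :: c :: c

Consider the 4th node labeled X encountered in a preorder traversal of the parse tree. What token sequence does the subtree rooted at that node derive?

c

[L [L [L [L [X c]] :: [X lit]] :: [X c]] :: [X c]]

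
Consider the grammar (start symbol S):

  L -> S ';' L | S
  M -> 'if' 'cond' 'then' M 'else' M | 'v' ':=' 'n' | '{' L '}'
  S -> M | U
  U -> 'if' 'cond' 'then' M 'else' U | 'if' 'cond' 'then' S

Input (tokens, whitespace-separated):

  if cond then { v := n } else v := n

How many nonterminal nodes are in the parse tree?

[S [M if cond then [M { [L [S [M v := n]]] }] else [M v := n]]]

7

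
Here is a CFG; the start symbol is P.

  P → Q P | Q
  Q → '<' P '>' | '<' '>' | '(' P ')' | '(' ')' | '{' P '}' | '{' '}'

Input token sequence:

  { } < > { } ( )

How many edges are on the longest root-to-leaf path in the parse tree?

5

[P [Q { }] [P [Q < >] [P [Q { }] [P [Q ( )]]]]]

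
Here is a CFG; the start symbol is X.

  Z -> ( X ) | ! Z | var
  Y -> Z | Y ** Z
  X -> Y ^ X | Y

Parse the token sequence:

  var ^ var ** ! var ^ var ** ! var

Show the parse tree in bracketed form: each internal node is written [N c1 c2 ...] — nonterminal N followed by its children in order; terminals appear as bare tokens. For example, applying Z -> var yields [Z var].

X
Y ^ X
Z ^ X
var ^ X
var ^ Y ^ X
var ^ Y ** Z ^ X
var ^ Z ** Z ^ X
var ^ var ** Z ^ X
var ^ var ** ! Z ^ X
var ^ var ** ! var ^ X
var ^ var ** ! var ^ Y
var ^ var ** ! var ^ Y ** Z
var ^ var ** ! var ^ Z ** Z
var ^ var ** ! var ^ var ** Z
var ^ var ** ! var ^ var ** ! Z
var ^ var ** ! var ^ var ** ! var

[X [Y [Z var]] ^ [X [Y [Y [Z var]] ** [Z ! [Z var]]] ^ [X [Y [Y [Z var]] ** [Z ! [Z var]]]]]]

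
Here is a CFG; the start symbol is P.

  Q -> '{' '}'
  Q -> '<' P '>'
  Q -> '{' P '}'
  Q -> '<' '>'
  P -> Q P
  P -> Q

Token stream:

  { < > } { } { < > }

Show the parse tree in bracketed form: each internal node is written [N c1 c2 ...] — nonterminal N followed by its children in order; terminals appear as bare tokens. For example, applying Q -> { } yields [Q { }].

P
Q P
{ P } P
{ Q } P
{ < > } P
{ < > } Q P
{ < > } { } P
{ < > } { } Q
{ < > } { } { P }
{ < > } { } { Q }
{ < > } { } { < > }

[P [Q { [P [Q < >]] }] [P [Q { }] [P [Q { [P [Q < >]] }]]]]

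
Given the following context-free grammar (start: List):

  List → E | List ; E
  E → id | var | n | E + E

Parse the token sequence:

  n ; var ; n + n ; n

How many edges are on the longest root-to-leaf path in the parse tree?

5

[List [List [List [List [E n]] ; [E var]] ; [E [E n] + [E n]]] ; [E n]]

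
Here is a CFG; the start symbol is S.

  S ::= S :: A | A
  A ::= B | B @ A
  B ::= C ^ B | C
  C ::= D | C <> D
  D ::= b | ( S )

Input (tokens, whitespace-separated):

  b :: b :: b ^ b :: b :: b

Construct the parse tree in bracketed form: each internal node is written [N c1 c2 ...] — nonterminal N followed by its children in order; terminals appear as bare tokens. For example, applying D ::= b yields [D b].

[S [S [S [S [S [A [B [C [D b]]]]] :: [A [B [C [D b]]]]] :: [A [B [C [D b]] ^ [B [C [D b]]]]]] :: [A [B [C [D b]]]]] :: [A [B [C [D b]]]]]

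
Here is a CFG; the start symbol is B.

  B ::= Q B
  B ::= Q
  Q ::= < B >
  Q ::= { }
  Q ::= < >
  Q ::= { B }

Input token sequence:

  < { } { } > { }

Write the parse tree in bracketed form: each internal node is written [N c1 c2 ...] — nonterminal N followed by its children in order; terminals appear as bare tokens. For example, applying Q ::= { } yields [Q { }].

B
Q B
< B > B
< Q B > B
< { } B > B
< { } Q > B
< { } { } > B
< { } { } > Q
< { } { } > { }

[B [Q < [B [Q { }] [B [Q { }]]] >] [B [Q { }]]]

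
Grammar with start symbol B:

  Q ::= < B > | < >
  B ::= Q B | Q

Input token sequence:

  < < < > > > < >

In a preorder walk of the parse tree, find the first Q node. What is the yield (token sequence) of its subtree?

[B [Q < [B [Q < [B [Q < >]] >]] >] [B [Q < >]]]

< < < > > >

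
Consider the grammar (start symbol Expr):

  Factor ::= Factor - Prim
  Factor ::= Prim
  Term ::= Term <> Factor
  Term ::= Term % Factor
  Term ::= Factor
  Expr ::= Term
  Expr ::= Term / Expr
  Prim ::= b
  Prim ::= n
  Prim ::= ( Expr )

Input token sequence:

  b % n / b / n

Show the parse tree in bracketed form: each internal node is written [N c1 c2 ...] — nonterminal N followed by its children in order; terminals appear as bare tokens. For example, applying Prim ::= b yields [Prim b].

Expr
Term / Expr
Term % Factor / Expr
Factor % Factor / Expr
Prim % Factor / Expr
b % Factor / Expr
b % Prim / Expr
b % n / Expr
b % n / Term / Expr
b % n / Factor / Expr
b % n / Prim / Expr
b % n / b / Expr
b % n / b / Term
b % n / b / Factor
b % n / b / Prim
b % n / b / n

[Expr [Term [Term [Factor [Prim b]]] % [Factor [Prim n]]] / [Expr [Term [Factor [Prim b]]] / [Expr [Term [Factor [Prim n]]]]]]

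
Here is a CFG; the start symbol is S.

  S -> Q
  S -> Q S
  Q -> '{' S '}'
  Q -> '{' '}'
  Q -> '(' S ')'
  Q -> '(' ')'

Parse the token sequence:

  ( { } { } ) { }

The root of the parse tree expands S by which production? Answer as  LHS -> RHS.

[S [Q ( [S [Q { }] [S [Q { }]]] )] [S [Q { }]]]

S -> Q S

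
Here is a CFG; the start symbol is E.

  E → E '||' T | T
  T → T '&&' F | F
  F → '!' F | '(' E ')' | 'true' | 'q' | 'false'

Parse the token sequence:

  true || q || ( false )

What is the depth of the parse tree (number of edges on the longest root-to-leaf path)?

[E [E [E [T [F true]]] || [T [F q]]] || [T [F ( [E [T [F false]]] )]]]

6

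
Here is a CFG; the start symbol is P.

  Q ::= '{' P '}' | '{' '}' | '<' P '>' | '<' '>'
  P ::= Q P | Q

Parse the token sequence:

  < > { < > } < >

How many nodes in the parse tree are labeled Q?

[P [Q < >] [P [Q { [P [Q < >]] }] [P [Q < >]]]]

4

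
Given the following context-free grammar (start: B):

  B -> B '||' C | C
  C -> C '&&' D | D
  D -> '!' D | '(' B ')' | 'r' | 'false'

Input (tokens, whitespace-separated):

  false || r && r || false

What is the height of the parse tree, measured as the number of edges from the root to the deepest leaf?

[B [B [B [C [D false]]] || [C [C [D r]] && [D r]]] || [C [D false]]]

5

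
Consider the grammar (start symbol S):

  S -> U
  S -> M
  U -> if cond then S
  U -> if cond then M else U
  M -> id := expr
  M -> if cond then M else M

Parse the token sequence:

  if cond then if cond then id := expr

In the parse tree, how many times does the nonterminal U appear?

2

[S [U if cond then [S [U if cond then [S [M id := expr]]]]]]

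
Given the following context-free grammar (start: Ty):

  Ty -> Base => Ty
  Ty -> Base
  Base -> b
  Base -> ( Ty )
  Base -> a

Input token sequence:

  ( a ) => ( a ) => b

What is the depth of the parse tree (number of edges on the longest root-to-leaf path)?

5

[Ty [Base ( [Ty [Base a]] )] => [Ty [Base ( [Ty [Base a]] )] => [Ty [Base b]]]]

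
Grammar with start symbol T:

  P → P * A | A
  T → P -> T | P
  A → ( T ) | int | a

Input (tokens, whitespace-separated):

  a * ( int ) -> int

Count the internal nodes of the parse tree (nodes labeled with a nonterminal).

[T [P [P [A a]] * [A ( [T [P [A int]]] )]] -> [T [P [A int]]]]

11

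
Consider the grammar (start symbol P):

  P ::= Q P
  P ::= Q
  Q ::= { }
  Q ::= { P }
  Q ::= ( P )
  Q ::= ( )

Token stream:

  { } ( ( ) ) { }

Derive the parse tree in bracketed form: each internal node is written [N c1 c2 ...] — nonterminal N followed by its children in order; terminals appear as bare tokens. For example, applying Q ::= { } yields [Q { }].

[P [Q { }] [P [Q ( [P [Q ( )]] )] [P [Q { }]]]]

P
Q P
{ } P
{ } Q P
{ } ( P ) P
{ } ( Q ) P
{ } ( ( ) ) P
{ } ( ( ) ) Q
{ } ( ( ) ) { }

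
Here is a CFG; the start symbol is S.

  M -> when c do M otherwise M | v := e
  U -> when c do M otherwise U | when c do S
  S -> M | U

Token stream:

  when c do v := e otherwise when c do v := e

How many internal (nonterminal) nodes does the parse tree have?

[S [U when c do [M v := e] otherwise [U when c do [S [M v := e]]]]]

6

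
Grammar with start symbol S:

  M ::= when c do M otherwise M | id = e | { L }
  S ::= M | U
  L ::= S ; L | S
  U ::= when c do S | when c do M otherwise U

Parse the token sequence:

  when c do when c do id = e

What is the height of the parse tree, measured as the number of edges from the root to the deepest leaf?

[S [U when c do [S [U when c do [S [M id = e]]]]]]

6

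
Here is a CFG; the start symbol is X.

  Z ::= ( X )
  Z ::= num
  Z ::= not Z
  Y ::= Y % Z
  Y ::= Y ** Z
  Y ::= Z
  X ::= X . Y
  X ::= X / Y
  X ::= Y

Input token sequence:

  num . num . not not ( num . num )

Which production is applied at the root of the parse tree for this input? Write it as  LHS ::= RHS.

X ::= X . Y

[X [X [X [Y [Z num]]] . [Y [Z num]]] . [Y [Z not [Z not [Z ( [X [X [Y [Z num]]] . [Y [Z num]]] )]]]]]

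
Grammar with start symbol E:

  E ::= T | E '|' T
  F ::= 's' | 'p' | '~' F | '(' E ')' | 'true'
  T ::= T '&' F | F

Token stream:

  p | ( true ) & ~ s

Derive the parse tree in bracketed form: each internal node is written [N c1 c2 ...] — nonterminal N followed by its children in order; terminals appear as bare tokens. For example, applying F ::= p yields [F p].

E
E | T
T | T
F | T
p | T
p | T & F
p | F & F
p | ( E ) & F
p | ( T ) & F
p | ( F ) & F
p | ( true ) & F
p | ( true ) & ~ F
p | ( true ) & ~ s

[E [E [T [F p]]] | [T [T [F ( [E [T [F true]]] )]] & [F ~ [F s]]]]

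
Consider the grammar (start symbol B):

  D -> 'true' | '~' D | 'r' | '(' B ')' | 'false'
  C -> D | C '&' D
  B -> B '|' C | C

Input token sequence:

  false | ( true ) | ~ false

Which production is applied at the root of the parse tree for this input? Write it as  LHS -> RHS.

[B [B [B [C [D false]]] | [C [D ( [B [C [D true]]] )]]] | [C [D ~ [D false]]]]

B -> B '|' C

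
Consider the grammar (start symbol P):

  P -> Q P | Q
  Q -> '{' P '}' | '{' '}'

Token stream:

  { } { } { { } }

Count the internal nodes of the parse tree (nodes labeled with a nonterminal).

8

[P [Q { }] [P [Q { }] [P [Q { [P [Q { }]] }]]]]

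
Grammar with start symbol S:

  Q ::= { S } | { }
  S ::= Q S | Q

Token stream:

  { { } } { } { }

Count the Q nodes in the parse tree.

[S [Q { [S [Q { }]] }] [S [Q { }] [S [Q { }]]]]

4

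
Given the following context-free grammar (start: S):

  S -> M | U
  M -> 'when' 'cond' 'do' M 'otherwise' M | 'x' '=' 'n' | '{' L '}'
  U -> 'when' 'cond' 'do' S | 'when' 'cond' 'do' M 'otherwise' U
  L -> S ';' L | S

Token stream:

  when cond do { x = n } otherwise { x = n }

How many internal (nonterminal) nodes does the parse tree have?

10

[S [M when cond do [M { [L [S [M x = n]]] }] otherwise [M { [L [S [M x = n]]] }]]]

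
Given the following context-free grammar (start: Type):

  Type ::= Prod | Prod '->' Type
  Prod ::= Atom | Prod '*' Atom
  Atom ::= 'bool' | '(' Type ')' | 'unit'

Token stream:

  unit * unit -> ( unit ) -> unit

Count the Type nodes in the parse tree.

4

[Type [Prod [Prod [Atom unit]] * [Atom unit]] -> [Type [Prod [Atom ( [Type [Prod [Atom unit]]] )]] -> [Type [Prod [Atom unit]]]]]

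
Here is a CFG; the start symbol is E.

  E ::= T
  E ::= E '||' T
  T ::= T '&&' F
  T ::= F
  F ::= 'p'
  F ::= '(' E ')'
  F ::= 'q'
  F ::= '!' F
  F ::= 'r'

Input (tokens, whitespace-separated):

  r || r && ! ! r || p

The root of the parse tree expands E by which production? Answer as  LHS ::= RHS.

E ::= E '||' T

[E [E [E [T [F r]]] || [T [T [F r]] && [F ! [F ! [F r]]]]] || [T [F p]]]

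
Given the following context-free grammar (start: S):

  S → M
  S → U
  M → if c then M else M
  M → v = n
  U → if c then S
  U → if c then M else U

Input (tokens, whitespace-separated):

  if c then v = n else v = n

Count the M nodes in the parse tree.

3

[S [M if c then [M v = n] else [M v = n]]]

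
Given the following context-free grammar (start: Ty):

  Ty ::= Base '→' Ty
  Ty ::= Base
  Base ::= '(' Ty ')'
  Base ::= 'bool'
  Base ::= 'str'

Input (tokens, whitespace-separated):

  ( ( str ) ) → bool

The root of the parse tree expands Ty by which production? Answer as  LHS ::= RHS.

[Ty [Base ( [Ty [Base ( [Ty [Base str]] )]] )] → [Ty [Base bool]]]

Ty ::= Base '→' Ty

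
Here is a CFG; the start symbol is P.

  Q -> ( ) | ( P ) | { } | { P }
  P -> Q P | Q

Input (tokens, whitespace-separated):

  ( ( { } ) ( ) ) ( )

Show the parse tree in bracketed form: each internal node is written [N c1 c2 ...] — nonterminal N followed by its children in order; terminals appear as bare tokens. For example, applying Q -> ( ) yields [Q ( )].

[P [Q ( [P [Q ( [P [Q { }]] )] [P [Q ( )]]] )] [P [Q ( )]]]

P
Q P
( P ) P
( Q P ) P
( ( P ) P ) P
( ( Q ) P ) P
( ( { } ) P ) P
( ( { } ) Q ) P
( ( { } ) ( ) ) P
( ( { } ) ( ) ) Q
( ( { } ) ( ) ) ( )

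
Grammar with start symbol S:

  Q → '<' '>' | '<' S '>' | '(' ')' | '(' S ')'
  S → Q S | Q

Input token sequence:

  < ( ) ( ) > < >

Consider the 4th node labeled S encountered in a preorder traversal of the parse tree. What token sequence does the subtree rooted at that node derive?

< >

[S [Q < [S [Q ( )] [S [Q ( )]]] >] [S [Q < >]]]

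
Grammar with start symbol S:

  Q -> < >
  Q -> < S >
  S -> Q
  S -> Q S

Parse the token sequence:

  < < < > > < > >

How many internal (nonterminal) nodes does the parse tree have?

[S [Q < [S [Q < [S [Q < >]] >] [S [Q < >]]] >]]

8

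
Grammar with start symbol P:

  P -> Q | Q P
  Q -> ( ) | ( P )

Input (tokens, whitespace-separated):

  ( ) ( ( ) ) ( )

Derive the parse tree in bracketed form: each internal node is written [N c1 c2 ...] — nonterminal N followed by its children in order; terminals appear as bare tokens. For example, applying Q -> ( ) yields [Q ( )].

P
Q P
( ) P
( ) Q P
( ) ( P ) P
( ) ( Q ) P
( ) ( ( ) ) P
( ) ( ( ) ) Q
( ) ( ( ) ) ( )

[P [Q ( )] [P [Q ( [P [Q ( )]] )] [P [Q ( )]]]]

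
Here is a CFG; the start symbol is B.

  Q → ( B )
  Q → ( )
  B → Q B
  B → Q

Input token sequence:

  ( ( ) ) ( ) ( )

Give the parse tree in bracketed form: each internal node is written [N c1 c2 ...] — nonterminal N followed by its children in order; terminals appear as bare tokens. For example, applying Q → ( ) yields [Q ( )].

B
Q B
( B ) B
( Q ) B
( ( ) ) B
( ( ) ) Q B
( ( ) ) ( ) B
( ( ) ) ( ) Q
( ( ) ) ( ) ( )

[B [Q ( [B [Q ( )]] )] [B [Q ( )] [B [Q ( )]]]]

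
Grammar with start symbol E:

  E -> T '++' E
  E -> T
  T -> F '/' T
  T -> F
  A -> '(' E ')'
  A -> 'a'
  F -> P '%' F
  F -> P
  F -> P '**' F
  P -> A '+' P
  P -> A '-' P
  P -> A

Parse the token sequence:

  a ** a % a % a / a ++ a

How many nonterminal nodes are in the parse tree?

23

[E [T [F [P [A a]] ** [F [P [A a]] % [F [P [A a]] % [F [P [A a]]]]]] / [T [F [P [A a]]]]] ++ [E [T [F [P [A a]]]]]]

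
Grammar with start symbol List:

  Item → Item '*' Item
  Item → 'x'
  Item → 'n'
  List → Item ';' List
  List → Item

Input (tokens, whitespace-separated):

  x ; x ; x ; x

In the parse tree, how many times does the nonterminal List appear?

4

[List [Item x] ; [List [Item x] ; [List [Item x] ; [List [Item x]]]]]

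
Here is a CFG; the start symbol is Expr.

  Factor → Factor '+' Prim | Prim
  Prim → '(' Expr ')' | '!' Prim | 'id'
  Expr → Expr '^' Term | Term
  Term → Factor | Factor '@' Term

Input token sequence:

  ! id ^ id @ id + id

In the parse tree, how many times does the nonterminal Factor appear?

4

[Expr [Expr [Term [Factor [Prim ! [Prim id]]]]] ^ [Term [Factor [Prim id]] @ [Term [Factor [Factor [Prim id]] + [Prim id]]]]]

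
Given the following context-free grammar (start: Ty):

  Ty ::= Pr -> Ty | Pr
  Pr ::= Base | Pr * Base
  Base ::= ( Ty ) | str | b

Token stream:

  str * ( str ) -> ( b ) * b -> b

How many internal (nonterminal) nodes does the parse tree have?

[Ty [Pr [Pr [Base str]] * [Base ( [Ty [Pr [Base str]]] )]] -> [Ty [Pr [Pr [Base ( [Ty [Pr [Base b]]] )]] * [Base b]] -> [Ty [Pr [Base b]]]]]

19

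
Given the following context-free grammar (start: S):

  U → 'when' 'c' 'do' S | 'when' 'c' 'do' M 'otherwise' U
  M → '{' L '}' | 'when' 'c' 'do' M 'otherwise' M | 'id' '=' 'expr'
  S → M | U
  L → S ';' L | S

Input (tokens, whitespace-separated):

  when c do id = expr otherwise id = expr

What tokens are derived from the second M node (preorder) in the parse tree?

id = expr

[S [M when c do [M id = expr] otherwise [M id = expr]]]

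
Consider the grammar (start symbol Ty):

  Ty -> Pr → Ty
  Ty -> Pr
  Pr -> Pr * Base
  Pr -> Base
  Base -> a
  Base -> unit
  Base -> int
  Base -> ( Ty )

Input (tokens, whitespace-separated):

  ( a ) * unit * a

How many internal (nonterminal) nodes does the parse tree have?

10

[Ty [Pr [Pr [Pr [Base ( [Ty [Pr [Base a]]] )]] * [Base unit]] * [Base a]]]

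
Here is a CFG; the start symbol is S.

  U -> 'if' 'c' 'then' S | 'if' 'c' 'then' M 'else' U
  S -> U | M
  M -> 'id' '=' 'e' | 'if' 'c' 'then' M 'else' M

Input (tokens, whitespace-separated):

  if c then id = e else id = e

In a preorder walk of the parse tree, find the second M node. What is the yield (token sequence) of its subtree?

id = e

[S [M if c then [M id = e] else [M id = e]]]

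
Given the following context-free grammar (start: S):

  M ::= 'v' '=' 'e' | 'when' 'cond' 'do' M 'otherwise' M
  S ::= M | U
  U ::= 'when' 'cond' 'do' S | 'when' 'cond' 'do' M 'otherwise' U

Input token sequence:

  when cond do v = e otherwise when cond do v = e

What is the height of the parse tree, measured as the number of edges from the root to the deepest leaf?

[S [U when cond do [M v = e] otherwise [U when cond do [S [M v = e]]]]]

5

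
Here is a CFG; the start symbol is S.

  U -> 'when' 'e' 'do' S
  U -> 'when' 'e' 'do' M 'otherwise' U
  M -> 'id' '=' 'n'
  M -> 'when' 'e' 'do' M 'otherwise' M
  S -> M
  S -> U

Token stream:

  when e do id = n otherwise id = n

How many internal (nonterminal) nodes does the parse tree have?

4

[S [M when e do [M id = n] otherwise [M id = n]]]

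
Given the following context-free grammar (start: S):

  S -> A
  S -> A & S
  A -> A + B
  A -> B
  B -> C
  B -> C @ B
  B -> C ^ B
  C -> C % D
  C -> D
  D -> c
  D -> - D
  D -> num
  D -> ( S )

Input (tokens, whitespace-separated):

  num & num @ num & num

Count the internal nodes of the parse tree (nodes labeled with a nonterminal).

18

[S [A [B [C [D num]]]] & [S [A [B [C [D num]] @ [B [C [D num]]]]] & [S [A [B [C [D num]]]]]]]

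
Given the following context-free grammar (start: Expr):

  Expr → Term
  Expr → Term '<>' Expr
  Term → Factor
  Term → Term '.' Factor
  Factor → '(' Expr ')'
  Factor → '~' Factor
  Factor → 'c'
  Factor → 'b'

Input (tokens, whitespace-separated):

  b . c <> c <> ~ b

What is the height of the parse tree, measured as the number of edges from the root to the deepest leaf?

6

[Expr [Term [Term [Factor b]] . [Factor c]] <> [Expr [Term [Factor c]] <> [Expr [Term [Factor ~ [Factor b]]]]]]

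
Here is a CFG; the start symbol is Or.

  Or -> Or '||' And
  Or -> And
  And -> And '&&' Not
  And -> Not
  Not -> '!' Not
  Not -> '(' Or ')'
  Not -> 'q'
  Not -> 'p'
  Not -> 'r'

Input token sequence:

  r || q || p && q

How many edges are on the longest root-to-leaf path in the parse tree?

5

[Or [Or [Or [And [Not r]]] || [And [Not q]]] || [And [And [Not p]] && [Not q]]]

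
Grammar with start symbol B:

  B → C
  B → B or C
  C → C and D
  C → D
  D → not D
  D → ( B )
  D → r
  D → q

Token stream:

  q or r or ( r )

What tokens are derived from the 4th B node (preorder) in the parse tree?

r

[B [B [B [C [D q]]] or [C [D r]]] or [C [D ( [B [C [D r]]] )]]]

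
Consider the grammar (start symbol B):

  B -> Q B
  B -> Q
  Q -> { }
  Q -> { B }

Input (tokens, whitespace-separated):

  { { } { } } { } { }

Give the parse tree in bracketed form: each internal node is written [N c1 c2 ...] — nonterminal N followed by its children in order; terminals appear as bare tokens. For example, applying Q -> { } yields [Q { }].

B
Q B
{ B } B
{ Q B } B
{ { } B } B
{ { } Q } B
{ { } { } } B
{ { } { } } Q B
{ { } { } } { } B
{ { } { } } { } Q
{ { } { } } { } { }

[B [Q { [B [Q { }] [B [Q { }]]] }] [B [Q { }] [B [Q { }]]]]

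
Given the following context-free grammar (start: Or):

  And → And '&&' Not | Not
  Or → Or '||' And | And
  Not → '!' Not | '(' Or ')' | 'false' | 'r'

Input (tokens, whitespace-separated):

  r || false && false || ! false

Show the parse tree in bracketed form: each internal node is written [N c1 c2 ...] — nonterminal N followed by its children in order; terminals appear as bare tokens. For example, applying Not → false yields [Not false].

Or
Or || And
Or || And || And
And || And || And
Not || And || And
r || And || And
r || And && Not || And
r || Not && Not || And
r || false && Not || And
r || false && false || And
r || false && false || Not
r || false && false || ! Not
r || false && false || ! false

[Or [Or [Or [And [Not r]]] || [And [And [Not false]] && [Not false]]] || [And [Not ! [Not false]]]]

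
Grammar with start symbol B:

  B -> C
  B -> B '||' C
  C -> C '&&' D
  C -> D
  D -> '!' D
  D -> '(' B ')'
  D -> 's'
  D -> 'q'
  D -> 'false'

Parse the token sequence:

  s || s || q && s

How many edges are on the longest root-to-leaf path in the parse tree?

[B [B [B [C [D s]]] || [C [D s]]] || [C [C [D q]] && [D s]]]

5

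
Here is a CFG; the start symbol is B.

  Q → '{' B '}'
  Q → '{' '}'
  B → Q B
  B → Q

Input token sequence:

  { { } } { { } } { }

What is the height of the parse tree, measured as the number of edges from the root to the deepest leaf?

[B [Q { [B [Q { }]] }] [B [Q { [B [Q { }]] }] [B [Q { }]]]]

5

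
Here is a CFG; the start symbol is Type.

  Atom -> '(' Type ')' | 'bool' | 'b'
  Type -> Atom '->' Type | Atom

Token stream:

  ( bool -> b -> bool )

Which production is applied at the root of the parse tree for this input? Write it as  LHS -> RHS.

[Type [Atom ( [Type [Atom bool] -> [Type [Atom b] -> [Type [Atom bool]]]] )]]

Type -> Atom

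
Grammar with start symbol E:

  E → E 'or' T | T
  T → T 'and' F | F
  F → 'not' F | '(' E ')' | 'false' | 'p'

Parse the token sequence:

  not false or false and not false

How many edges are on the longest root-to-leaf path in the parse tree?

[E [E [T [F not [F false]]]] or [T [T [F false]] and [F not [F false]]]]

5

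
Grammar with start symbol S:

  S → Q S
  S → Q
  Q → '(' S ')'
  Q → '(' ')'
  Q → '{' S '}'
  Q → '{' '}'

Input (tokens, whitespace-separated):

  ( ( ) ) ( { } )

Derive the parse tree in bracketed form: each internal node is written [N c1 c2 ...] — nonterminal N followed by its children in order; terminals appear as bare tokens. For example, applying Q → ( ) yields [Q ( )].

[S [Q ( [S [Q ( )]] )] [S [Q ( [S [Q { }]] )]]]

S
Q S
( S ) S
( Q ) S
( ( ) ) S
( ( ) ) Q
( ( ) ) ( S )
( ( ) ) ( Q )
( ( ) ) ( { } )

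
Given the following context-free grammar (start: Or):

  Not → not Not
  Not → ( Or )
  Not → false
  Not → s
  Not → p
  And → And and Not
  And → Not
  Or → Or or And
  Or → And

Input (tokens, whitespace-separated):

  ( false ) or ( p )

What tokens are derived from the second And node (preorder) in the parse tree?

[Or [Or [And [Not ( [Or [And [Not false]]] )]]] or [And [Not ( [Or [And [Not p]]] )]]]

false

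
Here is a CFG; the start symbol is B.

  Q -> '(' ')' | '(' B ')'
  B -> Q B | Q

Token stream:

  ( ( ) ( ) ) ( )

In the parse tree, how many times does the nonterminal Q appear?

4

[B [Q ( [B [Q ( )] [B [Q ( )]]] )] [B [Q ( )]]]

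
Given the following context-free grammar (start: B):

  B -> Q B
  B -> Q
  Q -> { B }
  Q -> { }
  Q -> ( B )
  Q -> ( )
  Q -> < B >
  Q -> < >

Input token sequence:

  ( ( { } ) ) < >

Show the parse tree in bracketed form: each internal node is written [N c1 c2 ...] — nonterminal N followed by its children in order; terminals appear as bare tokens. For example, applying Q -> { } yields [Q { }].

[B [Q ( [B [Q ( [B [Q { }]] )]] )] [B [Q < >]]]

B
Q B
( B ) B
( Q ) B
( ( B ) ) B
( ( Q ) ) B
( ( { } ) ) B
( ( { } ) ) Q
( ( { } ) ) < >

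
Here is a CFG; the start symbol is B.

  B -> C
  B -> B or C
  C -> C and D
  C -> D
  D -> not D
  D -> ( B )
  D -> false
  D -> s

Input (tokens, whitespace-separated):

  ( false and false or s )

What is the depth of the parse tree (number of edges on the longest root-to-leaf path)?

8

[B [C [D ( [B [B [C [C [D false]] and [D false]]] or [C [D s]]] )]]]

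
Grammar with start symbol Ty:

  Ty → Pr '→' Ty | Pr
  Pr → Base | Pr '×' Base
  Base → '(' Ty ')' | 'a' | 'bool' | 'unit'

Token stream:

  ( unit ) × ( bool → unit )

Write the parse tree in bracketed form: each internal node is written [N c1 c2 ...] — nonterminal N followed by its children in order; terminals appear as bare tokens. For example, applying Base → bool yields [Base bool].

[Ty [Pr [Pr [Base ( [Ty [Pr [Base unit]]] )]] × [Base ( [Ty [Pr [Base bool]] → [Ty [Pr [Base unit]]]] )]]]

Ty
Pr
Pr × Base
Base × Base
( Ty ) × Base
( Pr ) × Base
( Base ) × Base
( unit ) × Base
( unit ) × ( Ty )
( unit ) × ( Pr → Ty )
( unit ) × ( Base → Ty )
( unit ) × ( bool → Ty )
( unit ) × ( bool → Pr )
( unit ) × ( bool → Base )
( unit ) × ( bool → unit )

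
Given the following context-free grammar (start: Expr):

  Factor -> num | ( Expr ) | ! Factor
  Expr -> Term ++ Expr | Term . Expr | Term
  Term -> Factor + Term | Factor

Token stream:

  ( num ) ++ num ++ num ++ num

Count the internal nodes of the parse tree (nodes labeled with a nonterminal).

15

[Expr [Term [Factor ( [Expr [Term [Factor num]]] )]] ++ [Expr [Term [Factor num]] ++ [Expr [Term [Factor num]] ++ [Expr [Term [Factor num]]]]]]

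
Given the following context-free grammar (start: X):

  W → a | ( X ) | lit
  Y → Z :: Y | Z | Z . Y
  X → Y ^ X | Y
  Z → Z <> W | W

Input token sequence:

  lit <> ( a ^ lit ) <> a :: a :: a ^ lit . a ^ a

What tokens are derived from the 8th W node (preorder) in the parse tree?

lit

[X [Y [Z [Z [Z [W lit]] <> [W ( [X [Y [Z [W a]]] ^ [X [Y [Z [W lit]]]]] )]] <> [W a]] :: [Y [Z [W a]] :: [Y [Z [W a]]]]] ^ [X [Y [Z [W lit]] . [Y [Z [W a]]]] ^ [X [Y [Z [W a]]]]]]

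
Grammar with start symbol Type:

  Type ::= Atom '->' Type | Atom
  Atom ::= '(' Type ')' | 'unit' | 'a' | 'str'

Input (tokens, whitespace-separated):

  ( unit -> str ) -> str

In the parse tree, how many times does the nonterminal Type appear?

4

[Type [Atom ( [Type [Atom unit] -> [Type [Atom str]]] )] -> [Type [Atom str]]]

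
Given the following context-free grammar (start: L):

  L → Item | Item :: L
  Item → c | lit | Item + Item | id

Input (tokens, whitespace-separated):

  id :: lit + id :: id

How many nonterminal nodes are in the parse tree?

[L [Item id] :: [L [Item [Item lit] + [Item id]] :: [L [Item id]]]]

8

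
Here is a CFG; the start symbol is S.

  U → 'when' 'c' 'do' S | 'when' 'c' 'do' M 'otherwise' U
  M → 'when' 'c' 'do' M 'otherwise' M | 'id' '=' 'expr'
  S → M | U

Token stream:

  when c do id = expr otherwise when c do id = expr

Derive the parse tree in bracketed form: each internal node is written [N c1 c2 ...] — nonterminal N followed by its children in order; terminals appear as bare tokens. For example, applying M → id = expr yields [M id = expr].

S
U
when c do M otherwise U
when c do id = expr otherwise U
when c do id = expr otherwise when c do S
when c do id = expr otherwise when c do M
when c do id = expr otherwise when c do id = expr

[S [U when c do [M id = expr] otherwise [U when c do [S [M id = expr]]]]]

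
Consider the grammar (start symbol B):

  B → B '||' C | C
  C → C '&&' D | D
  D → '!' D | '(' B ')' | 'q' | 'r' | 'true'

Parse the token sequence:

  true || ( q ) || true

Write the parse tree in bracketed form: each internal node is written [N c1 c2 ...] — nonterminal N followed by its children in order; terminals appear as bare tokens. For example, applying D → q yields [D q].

[B [B [B [C [D true]]] || [C [D ( [B [C [D q]]] )]]] || [C [D true]]]

B
B || C
B || C || C
C || C || C
D || C || C
true || C || C
true || D || C
true || ( B ) || C
true || ( C ) || C
true || ( D ) || C
true || ( q ) || C
true || ( q ) || D
true || ( q ) || true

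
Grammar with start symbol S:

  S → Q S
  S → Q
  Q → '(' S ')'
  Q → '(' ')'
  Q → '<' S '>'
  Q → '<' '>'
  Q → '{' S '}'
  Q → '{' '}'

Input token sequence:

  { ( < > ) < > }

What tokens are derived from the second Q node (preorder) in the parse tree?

( < > )

[S [Q { [S [Q ( [S [Q < >]] )] [S [Q < >]]] }]]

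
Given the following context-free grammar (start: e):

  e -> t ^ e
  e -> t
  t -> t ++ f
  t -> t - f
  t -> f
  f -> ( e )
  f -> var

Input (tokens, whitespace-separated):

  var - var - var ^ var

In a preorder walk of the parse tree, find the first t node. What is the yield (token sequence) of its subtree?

var - var - var

[e [t [t [t [f var]] - [f var]] - [f var]] ^ [e [t [f var]]]]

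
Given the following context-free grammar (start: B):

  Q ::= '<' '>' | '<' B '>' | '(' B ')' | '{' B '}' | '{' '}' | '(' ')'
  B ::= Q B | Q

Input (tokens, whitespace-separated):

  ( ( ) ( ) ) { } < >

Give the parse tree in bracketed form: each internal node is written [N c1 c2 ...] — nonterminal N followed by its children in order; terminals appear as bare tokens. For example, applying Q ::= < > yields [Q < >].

B
Q B
( B ) B
( Q B ) B
( ( ) B ) B
( ( ) Q ) B
( ( ) ( ) ) B
( ( ) ( ) ) Q B
( ( ) ( ) ) { } B
( ( ) ( ) ) { } Q
( ( ) ( ) ) { } < >

[B [Q ( [B [Q ( )] [B [Q ( )]]] )] [B [Q { }] [B [Q < >]]]]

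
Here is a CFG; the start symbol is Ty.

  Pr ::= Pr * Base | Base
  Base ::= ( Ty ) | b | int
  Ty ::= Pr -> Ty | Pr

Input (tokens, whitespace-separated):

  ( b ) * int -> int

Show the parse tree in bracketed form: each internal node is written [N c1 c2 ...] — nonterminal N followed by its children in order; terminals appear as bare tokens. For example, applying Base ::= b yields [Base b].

[Ty [Pr [Pr [Base ( [Ty [Pr [Base b]]] )]] * [Base int]] -> [Ty [Pr [Base int]]]]

Ty
Pr -> Ty
Pr * Base -> Ty
Base * Base -> Ty
( Ty ) * Base -> Ty
( Pr ) * Base -> Ty
( Base ) * Base -> Ty
( b ) * Base -> Ty
( b ) * int -> Ty
( b ) * int -> Pr
( b ) * int -> Base
( b ) * int -> int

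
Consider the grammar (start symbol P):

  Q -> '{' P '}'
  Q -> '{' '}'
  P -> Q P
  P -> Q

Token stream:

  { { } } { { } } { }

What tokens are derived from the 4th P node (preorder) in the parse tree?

{ }

[P [Q { [P [Q { }]] }] [P [Q { [P [Q { }]] }] [P [Q { }]]]]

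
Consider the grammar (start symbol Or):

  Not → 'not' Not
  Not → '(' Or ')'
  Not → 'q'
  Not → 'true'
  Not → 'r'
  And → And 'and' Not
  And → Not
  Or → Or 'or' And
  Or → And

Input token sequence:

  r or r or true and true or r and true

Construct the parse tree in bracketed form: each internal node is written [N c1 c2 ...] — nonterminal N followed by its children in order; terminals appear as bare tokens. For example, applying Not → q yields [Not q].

[Or [Or [Or [Or [And [Not r]]] or [And [Not r]]] or [And [And [Not true]] and [Not true]]] or [And [And [Not r]] and [Not true]]]

Or
Or or And
Or or And or And
Or or And or And or And
And or And or And or And
Not or And or And or And
r or And or And or And
r or Not or And or And
r or r or And or And
r or r or And and Not or And
r or r or Not and Not or And
r or r or true and Not or And
r or r or true and true or And
r or r or true and true or And and Not
r or r or true and true or Not and Not
r or r or true and true or r and Not
r or r or true and true or r and true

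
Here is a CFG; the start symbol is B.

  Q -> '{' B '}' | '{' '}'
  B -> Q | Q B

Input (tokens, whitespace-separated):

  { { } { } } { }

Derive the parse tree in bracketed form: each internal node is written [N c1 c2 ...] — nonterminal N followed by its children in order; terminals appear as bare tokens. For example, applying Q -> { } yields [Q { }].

B
Q B
{ B } B
{ Q B } B
{ { } B } B
{ { } Q } B
{ { } { } } B
{ { } { } } Q
{ { } { } } { }

[B [Q { [B [Q { }] [B [Q { }]]] }] [B [Q { }]]]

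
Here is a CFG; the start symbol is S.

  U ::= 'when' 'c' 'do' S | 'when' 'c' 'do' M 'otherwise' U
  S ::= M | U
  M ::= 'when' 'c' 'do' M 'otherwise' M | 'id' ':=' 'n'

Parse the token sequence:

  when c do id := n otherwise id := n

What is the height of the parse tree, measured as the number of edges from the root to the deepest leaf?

[S [M when c do [M id := n] otherwise [M id := n]]]

3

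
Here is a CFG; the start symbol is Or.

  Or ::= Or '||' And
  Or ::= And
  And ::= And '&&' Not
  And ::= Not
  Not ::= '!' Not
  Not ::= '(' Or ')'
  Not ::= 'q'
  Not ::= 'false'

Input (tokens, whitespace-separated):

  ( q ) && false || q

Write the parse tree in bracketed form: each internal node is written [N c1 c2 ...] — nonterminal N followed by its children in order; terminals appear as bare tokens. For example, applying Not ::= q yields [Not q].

[Or [Or [And [And [Not ( [Or [And [Not q]]] )]] && [Not false]]] || [And [Not q]]]

Or
Or || And
And || And
And && Not || And
Not && Not || And
( Or ) && Not || And
( And ) && Not || And
( Not ) && Not || And
( q ) && Not || And
( q ) && false || And
( q ) && false || Not
( q ) && false || q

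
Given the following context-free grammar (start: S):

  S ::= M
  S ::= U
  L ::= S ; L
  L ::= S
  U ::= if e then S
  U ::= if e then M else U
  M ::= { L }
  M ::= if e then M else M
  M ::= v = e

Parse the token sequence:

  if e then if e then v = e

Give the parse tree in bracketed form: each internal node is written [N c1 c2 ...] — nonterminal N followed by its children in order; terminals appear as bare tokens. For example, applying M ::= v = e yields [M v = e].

[S [U if e then [S [U if e then [S [M v = e]]]]]]

S
U
if e then S
if e then U
if e then if e then S
if e then if e then M
if e then if e then v = e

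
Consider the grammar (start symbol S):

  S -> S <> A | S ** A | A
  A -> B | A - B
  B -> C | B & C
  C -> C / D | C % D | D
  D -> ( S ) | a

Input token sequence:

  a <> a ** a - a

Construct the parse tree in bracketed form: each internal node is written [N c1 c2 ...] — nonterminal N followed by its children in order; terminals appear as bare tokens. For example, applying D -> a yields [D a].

S
S ** A
S <> A ** A
A <> A ** A
B <> A ** A
C <> A ** A
D <> A ** A
a <> A ** A
a <> B ** A
a <> C ** A
a <> D ** A
a <> a ** A
a <> a ** A - B
a <> a ** B - B
a <> a ** C - B
a <> a ** D - B
a <> a ** a - B
a <> a ** a - C
a <> a ** a - D
a <> a ** a - a

[S [S [S [A [B [C [D a]]]]] <> [A [B [C [D a]]]]] ** [A [A [B [C [D a]]]] - [B [C [D a]]]]]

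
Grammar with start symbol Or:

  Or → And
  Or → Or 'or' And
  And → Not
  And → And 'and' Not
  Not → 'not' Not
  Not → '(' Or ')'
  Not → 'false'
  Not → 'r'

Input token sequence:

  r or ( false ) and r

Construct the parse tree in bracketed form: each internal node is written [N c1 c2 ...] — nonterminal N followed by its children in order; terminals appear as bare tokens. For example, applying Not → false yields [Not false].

Or
Or or And
And or And
Not or And
r or And
r or And and Not
r or Not and Not
r or ( Or ) and Not
r or ( And ) and Not
r or ( Not ) and Not
r or ( false ) and Not
r or ( false ) and r

[Or [Or [And [Not r]]] or [And [And [Not ( [Or [And [Not false]]] )]] and [Not r]]]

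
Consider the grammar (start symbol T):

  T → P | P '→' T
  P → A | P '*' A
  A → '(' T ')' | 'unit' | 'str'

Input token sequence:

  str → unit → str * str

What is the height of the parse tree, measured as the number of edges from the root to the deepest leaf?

6

[T [P [A str]] → [T [P [A unit]] → [T [P [P [A str]] * [A str]]]]]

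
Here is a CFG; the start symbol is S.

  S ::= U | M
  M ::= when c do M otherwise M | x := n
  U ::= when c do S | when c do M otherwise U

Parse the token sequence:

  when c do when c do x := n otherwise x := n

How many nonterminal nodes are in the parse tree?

[S [U when c do [S [M when c do [M x := n] otherwise [M x := n]]]]]

6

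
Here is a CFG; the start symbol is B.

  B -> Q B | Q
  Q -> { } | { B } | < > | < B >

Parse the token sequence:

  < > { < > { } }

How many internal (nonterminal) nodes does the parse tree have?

[B [Q < >] [B [Q { [B [Q < >] [B [Q { }]]] }]]]

8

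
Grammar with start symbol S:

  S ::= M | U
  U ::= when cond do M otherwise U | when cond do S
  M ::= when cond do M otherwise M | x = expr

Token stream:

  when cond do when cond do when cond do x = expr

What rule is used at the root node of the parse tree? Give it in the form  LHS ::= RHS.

[S [U when cond do [S [U when cond do [S [U when cond do [S [M x = expr]]]]]]]]

S ::= U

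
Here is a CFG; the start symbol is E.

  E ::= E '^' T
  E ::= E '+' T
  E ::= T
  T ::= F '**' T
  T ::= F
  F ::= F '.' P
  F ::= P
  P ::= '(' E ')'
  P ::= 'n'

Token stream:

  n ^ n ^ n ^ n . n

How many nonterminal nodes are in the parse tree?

18

[E [E [E [E [T [F [P n]]]] ^ [T [F [P n]]]] ^ [T [F [P n]]]] ^ [T [F [F [P n]] . [P n]]]]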